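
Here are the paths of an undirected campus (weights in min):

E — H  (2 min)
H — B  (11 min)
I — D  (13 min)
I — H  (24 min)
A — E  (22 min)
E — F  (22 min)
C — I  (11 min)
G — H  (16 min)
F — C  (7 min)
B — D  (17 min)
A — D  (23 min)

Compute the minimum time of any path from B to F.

35 min

Compare a few routes:
B → D → I → H → E → F: 17+13+24+2+22 = 78
B → H → E → F: 11+2+22 = 35
B → D → I → C → F: 17+13+11+7 = 48
B → H → I → C → F: 11+24+11+7 = 53
The minimum is 35 min via B → H → E → F.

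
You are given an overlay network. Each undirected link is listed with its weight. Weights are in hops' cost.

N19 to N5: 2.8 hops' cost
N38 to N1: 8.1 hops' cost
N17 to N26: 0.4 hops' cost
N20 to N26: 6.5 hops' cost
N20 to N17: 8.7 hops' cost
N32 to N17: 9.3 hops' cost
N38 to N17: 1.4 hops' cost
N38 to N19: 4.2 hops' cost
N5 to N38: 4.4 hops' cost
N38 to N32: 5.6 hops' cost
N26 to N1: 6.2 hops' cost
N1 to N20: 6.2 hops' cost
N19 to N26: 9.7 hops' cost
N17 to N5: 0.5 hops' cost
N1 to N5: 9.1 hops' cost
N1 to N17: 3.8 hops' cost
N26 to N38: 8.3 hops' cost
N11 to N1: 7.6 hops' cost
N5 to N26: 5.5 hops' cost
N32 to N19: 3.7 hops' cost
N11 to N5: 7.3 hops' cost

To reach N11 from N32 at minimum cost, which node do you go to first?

Candidate routes:
N32 - N19 - N5 - N11: 3.7+2.8+7.3 = 13.8
N32 - N38 - N17 - N5 - N11: 5.6+1.4+0.5+7.3 = 14.8
Cheapest is N32 - N19 - N5 - N11 at 13.8 hops' cost.
So from N32 the first move is to N19.

N19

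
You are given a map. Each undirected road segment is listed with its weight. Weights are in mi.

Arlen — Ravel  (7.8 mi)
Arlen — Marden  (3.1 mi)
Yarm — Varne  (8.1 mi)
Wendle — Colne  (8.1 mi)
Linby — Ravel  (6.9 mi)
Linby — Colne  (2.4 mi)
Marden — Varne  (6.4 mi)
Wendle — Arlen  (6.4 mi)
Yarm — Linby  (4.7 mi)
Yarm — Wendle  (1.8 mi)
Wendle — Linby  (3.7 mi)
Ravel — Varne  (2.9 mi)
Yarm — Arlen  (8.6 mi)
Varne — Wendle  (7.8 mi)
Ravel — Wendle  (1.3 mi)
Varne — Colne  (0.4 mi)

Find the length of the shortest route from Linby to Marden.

Candidate routes:
Linby - Wendle - Ravel - Varne - Marden: 3.7+1.3+2.9+6.4 = 14.3
Linby - Wendle - Arlen - Marden: 3.7+6.4+3.1 = 13.2
Linby - Wendle - Ravel - Arlen - Marden: 3.7+1.3+7.8+3.1 = 15.9
Linby - Colne - Varne - Marden: 2.4+0.4+6.4 = 9.2
Cheapest is Linby - Colne - Varne - Marden at 9.2 mi.

9.2 mi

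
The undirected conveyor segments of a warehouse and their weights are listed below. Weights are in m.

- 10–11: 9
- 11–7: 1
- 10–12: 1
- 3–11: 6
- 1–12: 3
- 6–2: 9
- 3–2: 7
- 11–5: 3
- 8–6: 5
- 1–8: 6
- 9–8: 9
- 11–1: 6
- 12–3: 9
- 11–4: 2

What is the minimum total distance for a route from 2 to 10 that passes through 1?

Shortest 2→1: 2–3–11–1 = 19
Shortest 1→10: 1–12–10 = 4
Total via 1: 19 + 4 = 23 m.

23 m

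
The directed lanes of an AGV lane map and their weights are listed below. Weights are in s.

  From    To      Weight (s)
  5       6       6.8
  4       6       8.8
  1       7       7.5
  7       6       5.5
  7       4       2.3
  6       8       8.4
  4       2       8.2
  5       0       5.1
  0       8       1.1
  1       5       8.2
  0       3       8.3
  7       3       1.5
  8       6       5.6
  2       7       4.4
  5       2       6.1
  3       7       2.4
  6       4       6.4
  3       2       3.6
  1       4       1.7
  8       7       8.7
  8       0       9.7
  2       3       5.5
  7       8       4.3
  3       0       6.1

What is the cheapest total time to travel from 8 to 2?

13.8 s

Enumerating some paths:
8–7–3–2: 8.7+1.5+3.6 = 13.8
8–7–4–2: 8.7+2.3+8.2 = 19.2
The minimum is 13.8 s via 8–7–3–2.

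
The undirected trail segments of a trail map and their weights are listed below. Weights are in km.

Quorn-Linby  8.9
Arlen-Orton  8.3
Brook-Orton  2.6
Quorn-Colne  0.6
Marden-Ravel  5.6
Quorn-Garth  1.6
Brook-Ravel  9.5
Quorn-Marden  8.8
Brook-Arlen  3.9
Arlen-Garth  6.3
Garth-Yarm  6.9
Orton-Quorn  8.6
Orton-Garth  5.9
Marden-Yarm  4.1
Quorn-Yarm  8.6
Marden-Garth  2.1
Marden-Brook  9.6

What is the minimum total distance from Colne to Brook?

10.7 km

Candidate routes:
Colne - Quorn - Garth - Orton - Brook: 0.6+1.6+5.9+2.6 = 10.7
Colne - Quorn - Orton - Brook: 0.6+8.6+2.6 = 11.8
The minimum is 10.7 km via Colne - Quorn - Garth - Orton - Brook.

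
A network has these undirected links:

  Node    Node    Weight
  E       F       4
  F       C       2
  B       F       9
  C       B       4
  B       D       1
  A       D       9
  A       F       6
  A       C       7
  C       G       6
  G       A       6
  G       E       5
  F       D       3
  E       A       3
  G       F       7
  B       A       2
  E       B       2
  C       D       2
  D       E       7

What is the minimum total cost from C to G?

Candidate routes:
C → G: 6 = 6
C → F → G: 2+7 = 9
C → D → B → E → G: 2+1+2+5 = 10
Cheapest is C → G at 6.

6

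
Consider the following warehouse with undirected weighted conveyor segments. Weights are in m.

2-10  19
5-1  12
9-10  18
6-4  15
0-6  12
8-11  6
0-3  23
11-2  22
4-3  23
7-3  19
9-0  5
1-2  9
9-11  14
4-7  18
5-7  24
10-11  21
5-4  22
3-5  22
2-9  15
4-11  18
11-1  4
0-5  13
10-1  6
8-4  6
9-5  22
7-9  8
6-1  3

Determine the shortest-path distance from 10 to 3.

40 m

Running Dijkstra from 10:
10: 0
1: 6  (via 10)
6: 9  (via 1)
11: 10  (via 1)
2: 15  (via 1)
8: 16  (via 11)
5: 18  (via 1)
9: 18  (via 10)
0: 21  (via 6)
4: 22  (via 8)
7: 26  (via 9)
3: 40  (via 5)
Shortest route: 10–1–5–3 = 40 m.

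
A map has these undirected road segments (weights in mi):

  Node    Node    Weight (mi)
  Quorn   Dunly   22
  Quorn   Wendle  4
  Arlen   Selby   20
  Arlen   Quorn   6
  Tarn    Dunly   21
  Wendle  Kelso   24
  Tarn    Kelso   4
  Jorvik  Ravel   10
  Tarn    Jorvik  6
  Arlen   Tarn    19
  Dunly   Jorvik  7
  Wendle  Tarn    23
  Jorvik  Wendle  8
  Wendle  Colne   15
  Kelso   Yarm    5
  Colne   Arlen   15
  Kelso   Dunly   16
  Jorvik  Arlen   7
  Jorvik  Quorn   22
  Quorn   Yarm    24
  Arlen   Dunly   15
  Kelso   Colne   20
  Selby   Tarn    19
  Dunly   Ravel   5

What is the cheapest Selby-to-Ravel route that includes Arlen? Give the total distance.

Shortest Selby→Arlen: Selby → Arlen = 20
Shortest Arlen→Ravel: Arlen → Jorvik → Ravel = 17
Total via Arlen: 20 + 17 = 37 mi.

37 mi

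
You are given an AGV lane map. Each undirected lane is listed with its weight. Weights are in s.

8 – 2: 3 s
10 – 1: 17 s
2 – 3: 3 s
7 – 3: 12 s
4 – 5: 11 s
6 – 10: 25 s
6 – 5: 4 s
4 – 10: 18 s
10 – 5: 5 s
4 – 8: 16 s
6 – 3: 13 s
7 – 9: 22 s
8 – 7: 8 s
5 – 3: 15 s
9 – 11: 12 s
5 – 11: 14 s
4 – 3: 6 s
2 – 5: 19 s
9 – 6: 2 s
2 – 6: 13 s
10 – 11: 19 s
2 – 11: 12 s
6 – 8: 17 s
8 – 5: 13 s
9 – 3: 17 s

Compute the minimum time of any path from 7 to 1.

Shortest distances from 7:
7: 0
8: 8  (via 7)
2: 11  (via 8)
3: 12  (via 7)
4: 18  (via 3)
5: 21  (via 8)
9: 22  (via 7)
11: 23  (via 2)
6: 24  (via 2)
10: 26  (via 5)
1: 43  (via 10)
Shortest route: 7–8–5–10–1 = 43 s.

43 s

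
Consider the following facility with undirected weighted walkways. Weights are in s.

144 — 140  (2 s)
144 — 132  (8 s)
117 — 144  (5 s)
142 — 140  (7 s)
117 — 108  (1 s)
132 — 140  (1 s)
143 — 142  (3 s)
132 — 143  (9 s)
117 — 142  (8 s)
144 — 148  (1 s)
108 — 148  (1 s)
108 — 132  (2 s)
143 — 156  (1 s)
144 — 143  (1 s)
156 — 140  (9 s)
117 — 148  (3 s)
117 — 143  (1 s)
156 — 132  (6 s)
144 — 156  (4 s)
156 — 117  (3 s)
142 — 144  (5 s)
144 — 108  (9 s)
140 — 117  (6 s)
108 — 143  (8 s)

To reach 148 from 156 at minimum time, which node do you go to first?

Enumerating some paths:
156 → 143 → 117 → 108 → 148: 1+1+1+1 = 4
156 → 143 → 144 → 148: 1+1+1 = 3
Cheapest is 156 → 143 → 144 → 148 at 3 s.
So from 156 the first move is to 143.

143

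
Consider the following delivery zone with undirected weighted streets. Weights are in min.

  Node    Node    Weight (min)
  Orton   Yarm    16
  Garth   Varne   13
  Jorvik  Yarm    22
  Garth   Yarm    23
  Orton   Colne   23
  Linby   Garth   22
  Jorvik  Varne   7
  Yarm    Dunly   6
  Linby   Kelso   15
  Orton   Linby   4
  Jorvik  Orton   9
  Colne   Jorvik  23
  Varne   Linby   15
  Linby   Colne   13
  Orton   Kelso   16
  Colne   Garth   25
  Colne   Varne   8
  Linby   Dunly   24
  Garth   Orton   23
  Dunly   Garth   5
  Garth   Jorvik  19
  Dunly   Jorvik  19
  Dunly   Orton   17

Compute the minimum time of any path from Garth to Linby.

Candidate routes:
Garth → Dunly → Orton → Linby: 5+17+4 = 26
Garth → Linby: 22 = 22
The minimum is 22 min via Garth → Linby.

22 min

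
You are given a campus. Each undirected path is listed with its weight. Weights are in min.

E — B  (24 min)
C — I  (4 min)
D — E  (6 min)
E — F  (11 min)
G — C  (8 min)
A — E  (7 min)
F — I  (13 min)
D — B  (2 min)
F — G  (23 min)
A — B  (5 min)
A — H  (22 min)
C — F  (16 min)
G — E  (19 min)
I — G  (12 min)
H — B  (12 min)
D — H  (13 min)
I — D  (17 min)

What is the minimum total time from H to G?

38 min

Running Dijkstra from H:
H: 0
B: 12  (via H)
D: 13  (via H)
A: 17  (via B)
E: 19  (via D)
F: 30  (via E)
I: 30  (via D)
C: 34  (via I)
G: 38  (via E)
Shortest route: H–D–E–G = 38 min.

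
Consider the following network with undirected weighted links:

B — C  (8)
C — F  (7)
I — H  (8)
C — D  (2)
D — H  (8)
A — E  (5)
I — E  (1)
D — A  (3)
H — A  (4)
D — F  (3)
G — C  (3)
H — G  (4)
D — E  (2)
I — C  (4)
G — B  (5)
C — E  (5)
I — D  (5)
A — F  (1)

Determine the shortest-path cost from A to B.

Enumerating some paths:
A → D → C → B: 3+2+8 = 13
A → F → D → C → B: 1+3+2+8 = 14
A → F → D → C → G → B: 1+3+2+3+5 = 14
Cheapest is A → D → C → B at 13.

13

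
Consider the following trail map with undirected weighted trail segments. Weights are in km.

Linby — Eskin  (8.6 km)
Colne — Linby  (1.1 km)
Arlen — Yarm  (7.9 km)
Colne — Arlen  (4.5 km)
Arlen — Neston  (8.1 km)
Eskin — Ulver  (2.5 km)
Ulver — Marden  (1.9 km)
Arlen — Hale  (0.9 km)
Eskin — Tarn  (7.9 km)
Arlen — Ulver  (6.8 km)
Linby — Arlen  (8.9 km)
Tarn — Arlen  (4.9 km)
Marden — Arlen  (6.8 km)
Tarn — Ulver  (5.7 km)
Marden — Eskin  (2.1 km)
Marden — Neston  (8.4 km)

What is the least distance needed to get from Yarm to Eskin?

Candidate routes:
Yarm - Arlen - Marden - Eskin: 7.9+6.8+2.1 = 16.8
Yarm - Arlen - Ulver - Eskin: 7.9+6.8+2.5 = 17.2
Cheapest is Yarm - Arlen - Marden - Eskin at 16.8 km.

16.8 km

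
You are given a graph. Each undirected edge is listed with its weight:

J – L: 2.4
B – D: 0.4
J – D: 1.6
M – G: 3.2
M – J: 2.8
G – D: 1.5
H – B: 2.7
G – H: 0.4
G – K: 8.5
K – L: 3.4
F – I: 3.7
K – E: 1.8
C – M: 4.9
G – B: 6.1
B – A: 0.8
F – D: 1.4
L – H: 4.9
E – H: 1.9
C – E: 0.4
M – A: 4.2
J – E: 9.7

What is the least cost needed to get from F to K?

7

Compare a few routes:
F - D - B - H - E - K: 1.4+0.4+2.7+1.9+1.8 = 8.2
F - D - G - K: 1.4+1.5+8.5 = 11.4
F - D - G - H - E - K: 1.4+1.5+0.4+1.9+1.8 = 7
F - D - J - L - K: 1.4+1.6+2.4+3.4 = 8.8
The minimum is 7 via F - D - G - H - E - K.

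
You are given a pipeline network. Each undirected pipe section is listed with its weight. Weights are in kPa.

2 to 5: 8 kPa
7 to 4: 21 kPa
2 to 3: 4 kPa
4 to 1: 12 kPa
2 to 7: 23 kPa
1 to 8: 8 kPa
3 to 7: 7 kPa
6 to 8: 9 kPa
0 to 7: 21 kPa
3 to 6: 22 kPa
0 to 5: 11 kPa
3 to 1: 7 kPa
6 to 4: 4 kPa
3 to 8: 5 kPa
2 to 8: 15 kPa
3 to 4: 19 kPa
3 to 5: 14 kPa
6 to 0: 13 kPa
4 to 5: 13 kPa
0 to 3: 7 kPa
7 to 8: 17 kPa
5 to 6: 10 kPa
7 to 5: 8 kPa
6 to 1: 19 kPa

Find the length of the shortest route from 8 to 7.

Running Dijkstra from 8:
8: 0
3: 5  (via 8)
1: 8  (via 8)
2: 9  (via 3)
6: 9  (via 8)
0: 12  (via 3)
7: 12  (via 3)
Shortest route: 8 → 3 → 7 = 12 kPa.

12 kPa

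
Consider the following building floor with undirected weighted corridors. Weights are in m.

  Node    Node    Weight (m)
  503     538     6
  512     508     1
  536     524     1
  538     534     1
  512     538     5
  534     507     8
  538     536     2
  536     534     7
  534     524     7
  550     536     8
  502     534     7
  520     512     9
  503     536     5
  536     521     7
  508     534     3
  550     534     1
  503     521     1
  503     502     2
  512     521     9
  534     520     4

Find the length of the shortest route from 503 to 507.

15 m

Running Dijkstra from 503:
503: 0
521: 1  (via 503)
502: 2  (via 503)
536: 5  (via 503)
538: 6  (via 503)
524: 6  (via 536)
534: 7  (via 538)
550: 8  (via 534)
512: 10  (via 521)
508: 10  (via 534)
520: 11  (via 534)
507: 15  (via 534)
Shortest route: 503–538–534–507 = 15 m.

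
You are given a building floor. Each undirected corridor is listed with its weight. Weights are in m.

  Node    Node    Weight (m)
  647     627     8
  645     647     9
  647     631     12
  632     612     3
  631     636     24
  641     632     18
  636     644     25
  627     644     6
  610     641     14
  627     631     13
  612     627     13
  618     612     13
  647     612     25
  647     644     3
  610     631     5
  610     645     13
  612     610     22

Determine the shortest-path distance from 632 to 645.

Enumerating some paths:
632–612–627–644–647–645: 3+13+6+3+9 = 34
632–612–627–647–645: 3+13+8+9 = 33
The minimum is 33 m via 632–612–627–647–645.

33 m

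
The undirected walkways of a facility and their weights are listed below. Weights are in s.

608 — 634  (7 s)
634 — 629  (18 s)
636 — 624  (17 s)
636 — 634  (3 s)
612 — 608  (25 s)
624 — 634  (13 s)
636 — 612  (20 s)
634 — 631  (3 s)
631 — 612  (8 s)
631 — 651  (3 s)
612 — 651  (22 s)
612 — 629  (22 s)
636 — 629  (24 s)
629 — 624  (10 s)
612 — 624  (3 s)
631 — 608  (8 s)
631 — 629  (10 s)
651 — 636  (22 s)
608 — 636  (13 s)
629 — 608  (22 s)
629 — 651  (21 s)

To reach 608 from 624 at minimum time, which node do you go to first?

Enumerating some paths:
624–612–631–608: 3+8+8 = 19
624–612–631–634–608: 3+8+3+7 = 21
624–634–608: 13+7 = 20
The minimum is 19 s via 624–612–631–608.
So from 624 the first move is to 612.

612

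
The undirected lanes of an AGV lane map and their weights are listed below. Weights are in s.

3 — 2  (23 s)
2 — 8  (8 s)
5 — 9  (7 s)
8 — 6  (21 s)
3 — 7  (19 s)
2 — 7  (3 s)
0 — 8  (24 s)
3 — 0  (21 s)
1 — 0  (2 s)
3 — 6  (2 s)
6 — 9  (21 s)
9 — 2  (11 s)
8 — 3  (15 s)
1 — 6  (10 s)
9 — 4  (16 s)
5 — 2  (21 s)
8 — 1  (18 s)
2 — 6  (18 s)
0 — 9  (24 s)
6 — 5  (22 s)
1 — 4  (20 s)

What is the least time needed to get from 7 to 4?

30 s

Settle nodes by increasing distance from 7:
7: 0
2: 3  (via 7)
8: 11  (via 2)
9: 14  (via 2)
3: 19  (via 7)
5: 21  (via 9)
6: 21  (via 2)
1: 29  (via 8)
4: 30  (via 9)
Shortest route: 7–2–9–4 = 30 s.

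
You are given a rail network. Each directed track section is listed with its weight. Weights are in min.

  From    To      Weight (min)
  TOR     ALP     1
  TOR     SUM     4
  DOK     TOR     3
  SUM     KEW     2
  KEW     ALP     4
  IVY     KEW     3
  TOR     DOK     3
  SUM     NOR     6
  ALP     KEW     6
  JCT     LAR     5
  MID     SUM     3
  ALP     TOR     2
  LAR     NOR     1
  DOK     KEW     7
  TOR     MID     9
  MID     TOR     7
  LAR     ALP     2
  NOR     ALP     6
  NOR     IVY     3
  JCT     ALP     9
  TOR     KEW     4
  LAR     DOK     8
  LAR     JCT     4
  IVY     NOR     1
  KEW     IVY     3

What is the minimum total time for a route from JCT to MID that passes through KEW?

Best JCT to KEW: JCT → LAR → NOR → IVY → KEW costing 12
Shortest KEW→MID: KEW → ALP → TOR → MID = 15
Total via KEW: 12 + 15 = 27 min.

27 min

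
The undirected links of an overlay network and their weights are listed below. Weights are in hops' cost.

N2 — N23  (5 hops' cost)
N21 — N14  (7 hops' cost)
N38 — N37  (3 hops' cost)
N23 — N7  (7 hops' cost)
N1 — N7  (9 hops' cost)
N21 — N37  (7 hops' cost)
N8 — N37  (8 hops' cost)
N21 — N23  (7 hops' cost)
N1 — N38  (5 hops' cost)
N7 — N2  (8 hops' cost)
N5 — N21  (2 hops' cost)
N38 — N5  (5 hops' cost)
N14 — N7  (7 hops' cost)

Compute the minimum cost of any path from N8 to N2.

27 hops' cost

Compare a few routes:
N8 → N37 → N38 → N5 → N21 → N23 → N2: 8+3+5+2+7+5 = 30
N8 → N37 → N38 → N1 → N7 → N2: 8+3+5+9+8 = 33
N8 → N37 → N21 → N23 → N2: 8+7+7+5 = 27
Cheapest is N8 → N37 → N21 → N23 → N2 at 27 hops' cost.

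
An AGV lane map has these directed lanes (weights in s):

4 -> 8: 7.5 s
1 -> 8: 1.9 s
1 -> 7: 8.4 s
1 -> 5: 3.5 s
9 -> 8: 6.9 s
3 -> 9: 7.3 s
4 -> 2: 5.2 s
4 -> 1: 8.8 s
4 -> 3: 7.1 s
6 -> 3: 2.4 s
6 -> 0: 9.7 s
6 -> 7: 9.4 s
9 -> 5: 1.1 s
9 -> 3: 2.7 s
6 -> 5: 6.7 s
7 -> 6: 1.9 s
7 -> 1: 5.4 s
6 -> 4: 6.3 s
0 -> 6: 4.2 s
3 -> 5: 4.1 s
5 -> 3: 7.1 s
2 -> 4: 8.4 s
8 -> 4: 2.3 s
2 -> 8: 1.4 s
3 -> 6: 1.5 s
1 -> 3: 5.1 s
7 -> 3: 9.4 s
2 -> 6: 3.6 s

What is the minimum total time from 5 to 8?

Running Dijkstra from 5:
5: 0
3: 7.1  (via 5)
6: 8.6  (via 3)
9: 14.4  (via 3)
4: 14.9  (via 6)
7: 18  (via 6)
0: 18.3  (via 6)
2: 20.1  (via 4)
8: 21.3  (via 9)
Shortest route: 5 → 3 → 9 → 8 = 21.3 s.

21.3 s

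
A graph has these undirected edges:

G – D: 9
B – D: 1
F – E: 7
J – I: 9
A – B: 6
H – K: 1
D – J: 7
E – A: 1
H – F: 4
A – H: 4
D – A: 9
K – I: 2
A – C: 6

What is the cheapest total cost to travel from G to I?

23

Running Dijkstra from G:
G: 0
D: 9  (via G)
B: 10  (via D)
A: 16  (via B)
J: 16  (via D)
E: 17  (via A)
H: 20  (via A)
K: 21  (via H)
C: 22  (via A)
I: 23  (via K)
Shortest route: G → D → B → A → H → K → I = 23.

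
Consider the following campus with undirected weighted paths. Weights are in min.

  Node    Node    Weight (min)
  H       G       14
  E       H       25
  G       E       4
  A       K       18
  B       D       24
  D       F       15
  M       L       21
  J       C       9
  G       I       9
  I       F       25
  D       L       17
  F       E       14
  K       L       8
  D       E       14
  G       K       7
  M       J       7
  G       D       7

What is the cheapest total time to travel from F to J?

60 min

Compare a few routes:
F - D - L - M - J: 15+17+21+7 = 60
F - E - G - K - L - M - J: 14+4+7+8+21+7 = 61
The minimum is 60 min via F - D - L - M - J.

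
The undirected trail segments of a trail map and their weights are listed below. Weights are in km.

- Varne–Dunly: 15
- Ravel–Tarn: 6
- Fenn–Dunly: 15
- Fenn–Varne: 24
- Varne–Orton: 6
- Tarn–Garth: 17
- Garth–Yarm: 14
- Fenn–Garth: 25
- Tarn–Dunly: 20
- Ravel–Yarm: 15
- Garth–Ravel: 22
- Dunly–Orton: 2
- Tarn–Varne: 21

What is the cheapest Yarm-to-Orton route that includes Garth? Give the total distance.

53 km

Best Yarm to Garth: Yarm–Garth costing 14
Best Garth to Orton: Garth–Tarn–Dunly–Orton costing 39
Total via Garth: 14 + 39 = 53 km.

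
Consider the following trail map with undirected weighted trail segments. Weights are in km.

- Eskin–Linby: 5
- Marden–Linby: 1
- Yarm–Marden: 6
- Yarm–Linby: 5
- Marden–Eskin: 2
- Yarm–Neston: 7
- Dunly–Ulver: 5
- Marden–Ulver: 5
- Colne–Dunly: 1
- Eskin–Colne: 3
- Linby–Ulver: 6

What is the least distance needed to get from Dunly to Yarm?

Compare a few routes:
Dunly–Colne–Eskin–Marden–Yarm: 1+3+2+6 = 12
Dunly–Colne–Eskin–Linby–Yarm: 1+3+5+5 = 14
The minimum is 12 km via Dunly–Colne–Eskin–Marden–Yarm.

12 km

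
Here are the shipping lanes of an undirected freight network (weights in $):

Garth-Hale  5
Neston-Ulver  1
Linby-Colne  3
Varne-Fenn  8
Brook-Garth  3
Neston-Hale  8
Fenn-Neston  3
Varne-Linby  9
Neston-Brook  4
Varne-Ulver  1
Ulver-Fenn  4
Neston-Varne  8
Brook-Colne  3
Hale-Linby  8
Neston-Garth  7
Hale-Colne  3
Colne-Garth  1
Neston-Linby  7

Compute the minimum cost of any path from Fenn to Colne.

Shortest distances from Fenn:
Fenn: 0
Neston: 3  (via Fenn)
Ulver: 4  (via Fenn)
Varne: 5  (via Ulver)
Brook: 7  (via Neston)
Colne: 10  (via Brook)
Shortest route: Fenn–Neston–Brook–Colne = $10.

$10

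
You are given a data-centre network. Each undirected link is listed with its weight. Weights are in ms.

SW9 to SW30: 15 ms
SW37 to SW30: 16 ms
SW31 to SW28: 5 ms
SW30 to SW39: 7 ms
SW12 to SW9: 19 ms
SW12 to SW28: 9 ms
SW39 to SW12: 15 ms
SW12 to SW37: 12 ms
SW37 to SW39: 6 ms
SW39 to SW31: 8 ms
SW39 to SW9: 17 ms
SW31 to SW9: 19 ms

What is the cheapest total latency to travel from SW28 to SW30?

20 ms

Settle nodes by increasing distance from SW28:
SW28: 0
SW31: 5  (via SW28)
SW12: 9  (via SW28)
SW39: 13  (via SW31)
SW37: 19  (via SW39)
SW30: 20  (via SW39)
Shortest route: SW28–SW31–SW39–SW30 = 20 ms.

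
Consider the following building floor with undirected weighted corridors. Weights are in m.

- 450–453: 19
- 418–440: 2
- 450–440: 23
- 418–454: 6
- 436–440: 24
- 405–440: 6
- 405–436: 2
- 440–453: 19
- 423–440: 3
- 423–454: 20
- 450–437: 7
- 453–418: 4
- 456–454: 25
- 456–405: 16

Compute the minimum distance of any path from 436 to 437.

Settle nodes by increasing distance from 436:
436: 0
405: 2  (via 436)
440: 8  (via 405)
418: 10  (via 440)
423: 11  (via 440)
453: 14  (via 418)
454: 16  (via 418)
456: 18  (via 405)
450: 31  (via 440)
437: 38  (via 450)
Shortest route: 436–405–440–450–437 = 38 m.

38 m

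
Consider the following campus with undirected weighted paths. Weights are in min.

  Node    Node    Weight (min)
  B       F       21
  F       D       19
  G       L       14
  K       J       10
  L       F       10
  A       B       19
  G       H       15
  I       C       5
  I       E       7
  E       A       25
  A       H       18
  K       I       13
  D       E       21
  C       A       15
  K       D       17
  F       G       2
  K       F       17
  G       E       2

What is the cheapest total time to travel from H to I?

24 min

Candidate routes:
H - G - F - K - I: 15+2+17+13 = 47
H - A - E - I: 18+25+7 = 50
H - G - E - I: 15+2+7 = 24
H - A - C - I: 18+15+5 = 38
The minimum is 24 min via H - G - E - I.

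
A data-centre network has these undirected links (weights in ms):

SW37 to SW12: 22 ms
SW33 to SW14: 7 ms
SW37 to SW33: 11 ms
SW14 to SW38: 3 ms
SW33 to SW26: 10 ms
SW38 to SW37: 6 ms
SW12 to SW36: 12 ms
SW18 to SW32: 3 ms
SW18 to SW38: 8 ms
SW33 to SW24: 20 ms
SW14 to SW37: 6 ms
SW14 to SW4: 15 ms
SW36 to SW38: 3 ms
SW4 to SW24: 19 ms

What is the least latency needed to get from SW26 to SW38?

Compare a few routes:
SW26–SW33–SW14–SW37–SW38: 10+7+6+6 = 29
SW26–SW33–SW14–SW38: 10+7+3 = 20
SW26–SW33–SW37–SW38: 10+11+6 = 27
Cheapest is SW26–SW33–SW14–SW38 at 20 ms.

20 ms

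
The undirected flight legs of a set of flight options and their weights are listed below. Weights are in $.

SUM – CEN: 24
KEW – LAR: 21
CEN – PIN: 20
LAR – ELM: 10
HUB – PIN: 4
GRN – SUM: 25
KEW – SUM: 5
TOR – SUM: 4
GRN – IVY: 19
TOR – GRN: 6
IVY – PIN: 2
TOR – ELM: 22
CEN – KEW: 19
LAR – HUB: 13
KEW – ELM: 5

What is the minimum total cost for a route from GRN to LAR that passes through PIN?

Best GRN to PIN: GRN → IVY → PIN costing 21
Shortest PIN→LAR: PIN → HUB → LAR = 17
Total via PIN: 21 + 17 = $38.

$38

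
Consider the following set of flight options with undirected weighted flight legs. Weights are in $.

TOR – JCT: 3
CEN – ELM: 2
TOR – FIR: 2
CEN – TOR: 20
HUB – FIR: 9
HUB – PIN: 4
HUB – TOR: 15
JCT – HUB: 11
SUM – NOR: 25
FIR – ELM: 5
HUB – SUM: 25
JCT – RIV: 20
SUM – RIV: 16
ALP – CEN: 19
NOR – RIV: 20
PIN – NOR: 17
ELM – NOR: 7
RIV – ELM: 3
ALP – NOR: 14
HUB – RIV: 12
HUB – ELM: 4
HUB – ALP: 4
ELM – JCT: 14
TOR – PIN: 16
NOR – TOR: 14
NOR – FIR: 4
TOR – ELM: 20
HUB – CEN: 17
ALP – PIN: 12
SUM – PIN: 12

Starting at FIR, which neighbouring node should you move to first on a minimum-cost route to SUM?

Enumerating some paths:
FIR - ELM - HUB - PIN - SUM: 5+4+4+12 = 25
FIR - ELM - RIV - SUM: 5+3+16 = 24
FIR - HUB - PIN - SUM: 9+4+12 = 25
The minimum is $24 via FIR - ELM - RIV - SUM.
So from FIR the first move is to ELM.

ELM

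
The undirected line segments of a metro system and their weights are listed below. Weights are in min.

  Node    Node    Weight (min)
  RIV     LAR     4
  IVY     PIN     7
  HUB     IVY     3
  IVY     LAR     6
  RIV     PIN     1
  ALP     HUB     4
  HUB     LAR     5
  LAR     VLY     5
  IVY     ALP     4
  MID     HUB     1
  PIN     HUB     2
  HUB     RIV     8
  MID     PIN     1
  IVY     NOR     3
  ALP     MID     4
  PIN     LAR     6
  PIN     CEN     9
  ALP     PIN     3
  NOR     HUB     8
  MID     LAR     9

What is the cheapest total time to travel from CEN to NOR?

Shortest distances from CEN:
CEN: 0
PIN: 9  (via CEN)
MID: 10  (via PIN)
RIV: 10  (via PIN)
HUB: 11  (via PIN)
ALP: 12  (via PIN)
IVY: 14  (via HUB)
LAR: 14  (via RIV)
NOR: 17  (via IVY)
Shortest route: CEN → PIN → HUB → IVY → NOR = 17 min.

17 min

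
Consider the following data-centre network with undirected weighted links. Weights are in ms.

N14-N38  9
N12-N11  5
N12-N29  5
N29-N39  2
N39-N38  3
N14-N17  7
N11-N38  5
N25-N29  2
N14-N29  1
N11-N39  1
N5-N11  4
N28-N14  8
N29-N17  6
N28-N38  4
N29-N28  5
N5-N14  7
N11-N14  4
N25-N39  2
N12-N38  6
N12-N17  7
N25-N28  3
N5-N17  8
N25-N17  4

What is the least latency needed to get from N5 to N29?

Compare a few routes:
N5 - N11 - N39 - N29: 4+1+2 = 7
N5 - N11 - N14 - N29: 4+4+1 = 9
N5 - N14 - N29: 7+1 = 8
N5 - N11 - N39 - N25 - N29: 4+1+2+2 = 9
The minimum is 7 ms via N5 - N11 - N39 - N29.

7 ms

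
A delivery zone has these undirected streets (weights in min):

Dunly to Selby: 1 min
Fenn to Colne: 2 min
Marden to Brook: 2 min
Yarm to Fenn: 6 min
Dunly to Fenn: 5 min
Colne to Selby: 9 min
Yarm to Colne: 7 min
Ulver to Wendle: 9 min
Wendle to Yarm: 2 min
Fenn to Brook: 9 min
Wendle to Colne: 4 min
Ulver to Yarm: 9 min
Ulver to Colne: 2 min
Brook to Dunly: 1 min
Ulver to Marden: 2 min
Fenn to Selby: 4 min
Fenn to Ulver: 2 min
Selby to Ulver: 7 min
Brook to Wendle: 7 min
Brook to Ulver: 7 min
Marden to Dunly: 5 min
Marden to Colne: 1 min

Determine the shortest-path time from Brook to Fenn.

5 min

Candidate routes:
Brook–Marden–Colne–Fenn: 2+1+2 = 5
Brook–Dunly–Selby–Fenn: 1+1+4 = 6
Brook–Marden–Ulver–Fenn: 2+2+2 = 6
Brook–Dunly–Fenn: 1+5 = 6
Cheapest is Brook–Marden–Colne–Fenn at 5 min.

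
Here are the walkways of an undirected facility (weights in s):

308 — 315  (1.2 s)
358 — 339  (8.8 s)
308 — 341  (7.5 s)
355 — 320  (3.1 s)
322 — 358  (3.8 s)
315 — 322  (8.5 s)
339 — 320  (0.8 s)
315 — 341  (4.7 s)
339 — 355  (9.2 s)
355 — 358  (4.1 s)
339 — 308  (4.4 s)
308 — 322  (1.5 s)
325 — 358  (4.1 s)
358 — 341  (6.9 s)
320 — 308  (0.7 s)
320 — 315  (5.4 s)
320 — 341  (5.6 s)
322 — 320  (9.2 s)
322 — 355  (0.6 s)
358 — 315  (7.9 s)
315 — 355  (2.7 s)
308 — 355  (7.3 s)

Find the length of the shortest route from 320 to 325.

Shortest distances from 320:
320: 0
308: 0.7  (via 320)
339: 0.8  (via 320)
315: 1.9  (via 308)
322: 2.2  (via 308)
355: 2.8  (via 322)
341: 5.6  (via 320)
358: 6  (via 322)
325: 10.1  (via 358)
Shortest route: 320–308–322–358–325 = 10.1 s.

10.1 s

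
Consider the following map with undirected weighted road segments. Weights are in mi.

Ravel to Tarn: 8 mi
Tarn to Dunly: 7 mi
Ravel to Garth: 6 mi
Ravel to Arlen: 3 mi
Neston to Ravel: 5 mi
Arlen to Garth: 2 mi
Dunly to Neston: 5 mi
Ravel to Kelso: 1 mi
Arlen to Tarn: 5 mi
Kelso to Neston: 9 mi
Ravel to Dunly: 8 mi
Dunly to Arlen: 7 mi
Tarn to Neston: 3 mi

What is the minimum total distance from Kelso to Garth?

Shortest distances from Kelso:
Kelso: 0
Ravel: 1  (via Kelso)
Arlen: 4  (via Ravel)
Garth: 6  (via Arlen)
Shortest route: Kelso → Ravel → Arlen → Garth = 6 mi.

6 mi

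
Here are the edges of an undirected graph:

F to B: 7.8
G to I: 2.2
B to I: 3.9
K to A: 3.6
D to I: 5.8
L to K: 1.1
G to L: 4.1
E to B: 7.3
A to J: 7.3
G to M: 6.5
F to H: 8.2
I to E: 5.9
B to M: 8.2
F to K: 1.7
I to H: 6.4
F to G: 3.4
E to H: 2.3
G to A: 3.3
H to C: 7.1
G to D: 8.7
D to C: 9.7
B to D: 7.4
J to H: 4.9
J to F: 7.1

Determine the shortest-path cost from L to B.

Settle nodes by increasing distance from L:
L: 0
K: 1.1  (via L)
F: 2.8  (via K)
G: 4.1  (via L)
A: 4.7  (via K)
I: 6.3  (via G)
J: 9.9  (via F)
B: 10.2  (via I)
Shortest route: L → G → I → B = 10.2.

10.2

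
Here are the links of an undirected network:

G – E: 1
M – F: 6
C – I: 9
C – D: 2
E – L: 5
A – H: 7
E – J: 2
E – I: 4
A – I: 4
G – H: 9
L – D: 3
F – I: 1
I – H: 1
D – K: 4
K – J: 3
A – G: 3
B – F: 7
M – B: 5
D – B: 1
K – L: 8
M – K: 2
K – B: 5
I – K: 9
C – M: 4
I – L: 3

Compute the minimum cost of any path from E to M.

7

Settle nodes by increasing distance from E:
E: 0
G: 1  (via E)
J: 2  (via E)
A: 4  (via G)
I: 4  (via E)
F: 5  (via I)
H: 5  (via I)
K: 5  (via J)
L: 5  (via E)
M: 7  (via K)
Shortest route: E → J → K → M = 7.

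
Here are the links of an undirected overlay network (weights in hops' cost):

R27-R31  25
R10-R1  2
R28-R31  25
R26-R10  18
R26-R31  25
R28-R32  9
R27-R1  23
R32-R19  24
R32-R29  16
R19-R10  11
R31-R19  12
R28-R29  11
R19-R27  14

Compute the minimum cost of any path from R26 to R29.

Enumerating some paths:
R26 - R31 - R28 - R29: 25+25+11 = 61
R26 - R10 - R19 - R32 - R28 - R29: 18+11+24+9+11 = 73
R26 - R31 - R28 - R32 - R29: 25+25+9+16 = 75
R26 - R10 - R19 - R32 - R29: 18+11+24+16 = 69
Cheapest is R26 - R31 - R28 - R29 at 61 hops' cost.

61 hops' cost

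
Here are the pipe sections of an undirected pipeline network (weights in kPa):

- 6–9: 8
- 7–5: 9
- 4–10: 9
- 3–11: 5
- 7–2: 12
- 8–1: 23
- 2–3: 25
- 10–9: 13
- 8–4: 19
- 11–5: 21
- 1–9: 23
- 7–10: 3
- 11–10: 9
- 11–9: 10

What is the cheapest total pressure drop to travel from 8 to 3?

Shortest distances from 8:
8: 0
4: 19  (via 8)
1: 23  (via 8)
10: 28  (via 4)
7: 31  (via 10)
11: 37  (via 10)
5: 40  (via 7)
9: 41  (via 10)
3: 42  (via 11)
Shortest route: 8–4–10–11–3 = 42 kPa.

42 kPa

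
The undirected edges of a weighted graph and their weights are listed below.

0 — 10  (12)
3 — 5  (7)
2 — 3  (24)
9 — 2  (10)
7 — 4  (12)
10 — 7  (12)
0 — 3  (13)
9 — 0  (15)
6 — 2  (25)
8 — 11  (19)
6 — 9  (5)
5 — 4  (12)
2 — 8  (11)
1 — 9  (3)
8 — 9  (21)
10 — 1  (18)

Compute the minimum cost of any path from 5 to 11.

Compare a few routes:
5 - 3 - 0 - 9 - 2 - 8 - 11: 7+13+15+10+11+19 = 75
5 - 3 - 2 - 8 - 11: 7+24+11+19 = 61
5 - 3 - 0 - 9 - 8 - 11: 7+13+15+21+19 = 75
Cheapest is 5 - 3 - 2 - 8 - 11 at 61.

61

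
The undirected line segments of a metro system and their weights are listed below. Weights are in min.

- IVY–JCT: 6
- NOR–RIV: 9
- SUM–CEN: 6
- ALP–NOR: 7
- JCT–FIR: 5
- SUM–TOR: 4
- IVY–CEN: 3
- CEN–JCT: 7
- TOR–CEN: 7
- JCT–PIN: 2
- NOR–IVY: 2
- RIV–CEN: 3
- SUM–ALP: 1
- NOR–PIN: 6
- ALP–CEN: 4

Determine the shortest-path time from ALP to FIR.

Running Dijkstra from ALP:
ALP: 0
SUM: 1  (via ALP)
CEN: 4  (via ALP)
TOR: 5  (via SUM)
RIV: 7  (via CEN)
IVY: 7  (via CEN)
NOR: 7  (via ALP)
JCT: 11  (via CEN)
PIN: 13  (via NOR)
FIR: 16  (via JCT)
Shortest route: ALP → CEN → JCT → FIR = 16 min.

16 min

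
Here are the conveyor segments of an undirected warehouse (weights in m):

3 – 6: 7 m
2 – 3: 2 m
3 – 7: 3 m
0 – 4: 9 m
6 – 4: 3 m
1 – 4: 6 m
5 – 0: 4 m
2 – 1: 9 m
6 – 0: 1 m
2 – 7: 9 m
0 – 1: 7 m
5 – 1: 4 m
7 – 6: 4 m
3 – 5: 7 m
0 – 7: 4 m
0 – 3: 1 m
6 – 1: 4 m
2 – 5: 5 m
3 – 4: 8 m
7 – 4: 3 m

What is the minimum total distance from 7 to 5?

Candidate routes:
7–6–0–5: 4+1+4 = 9
7–0–5: 4+4 = 8
7–3–2–5: 3+2+5 = 10
7–3–5: 3+7 = 10
Cheapest is 7–0–5 at 8 m.

8 m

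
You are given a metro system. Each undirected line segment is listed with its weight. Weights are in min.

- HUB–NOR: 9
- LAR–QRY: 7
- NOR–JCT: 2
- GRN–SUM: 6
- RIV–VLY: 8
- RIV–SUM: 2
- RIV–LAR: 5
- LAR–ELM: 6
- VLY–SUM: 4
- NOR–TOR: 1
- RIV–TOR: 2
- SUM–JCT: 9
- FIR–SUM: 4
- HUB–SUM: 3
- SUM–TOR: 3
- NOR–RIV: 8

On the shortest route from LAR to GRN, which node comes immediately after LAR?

RIV

Compare a few routes:
LAR–RIV–NOR–TOR–SUM–GRN: 5+8+1+3+6 = 23
LAR–RIV–SUM–GRN: 5+2+6 = 13
LAR–RIV–TOR–SUM–GRN: 5+2+3+6 = 16
Cheapest is LAR–RIV–SUM–GRN at 13 min.
So from LAR the first move is to RIV.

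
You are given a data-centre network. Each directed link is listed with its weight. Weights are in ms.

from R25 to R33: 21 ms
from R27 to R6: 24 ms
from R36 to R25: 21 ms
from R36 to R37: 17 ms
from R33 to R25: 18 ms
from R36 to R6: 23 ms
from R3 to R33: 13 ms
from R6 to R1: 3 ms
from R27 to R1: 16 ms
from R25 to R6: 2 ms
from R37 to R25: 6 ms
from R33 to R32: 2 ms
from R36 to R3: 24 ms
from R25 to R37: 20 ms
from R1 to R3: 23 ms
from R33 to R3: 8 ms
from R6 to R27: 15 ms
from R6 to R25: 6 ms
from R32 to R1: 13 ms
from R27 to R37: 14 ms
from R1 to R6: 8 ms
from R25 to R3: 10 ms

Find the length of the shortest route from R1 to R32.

Enumerating some paths:
R1–R6–R25–R3–R33–R32: 8+6+10+13+2 = 39
R1–R6–R25–R33–R32: 8+6+21+2 = 37
R1–R3–R33–R32: 23+13+2 = 38
The minimum is 37 ms via R1–R6–R25–R33–R32.

37 ms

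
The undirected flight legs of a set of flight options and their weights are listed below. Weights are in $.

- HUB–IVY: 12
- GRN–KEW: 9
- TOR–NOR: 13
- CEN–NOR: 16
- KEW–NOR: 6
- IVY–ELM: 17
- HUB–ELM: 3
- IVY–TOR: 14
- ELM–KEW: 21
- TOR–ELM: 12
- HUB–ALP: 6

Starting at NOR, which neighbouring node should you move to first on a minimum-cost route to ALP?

Enumerating some paths:
NOR → TOR → ELM → HUB → ALP: 13+12+3+6 = 34
NOR → KEW → ELM → HUB → ALP: 6+21+3+6 = 36
NOR → TOR → IVY → HUB → ALP: 13+14+12+6 = 45
Cheapest is NOR → TOR → ELM → HUB → ALP at $34.
So from NOR the first move is to TOR.

TOR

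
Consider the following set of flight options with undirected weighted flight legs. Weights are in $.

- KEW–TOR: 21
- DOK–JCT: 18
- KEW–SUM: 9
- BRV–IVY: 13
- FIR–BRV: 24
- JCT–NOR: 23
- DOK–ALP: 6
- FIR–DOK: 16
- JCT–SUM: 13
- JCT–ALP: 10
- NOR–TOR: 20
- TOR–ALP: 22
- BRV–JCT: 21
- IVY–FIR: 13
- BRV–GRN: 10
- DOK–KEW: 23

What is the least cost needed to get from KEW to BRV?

Candidate routes:
KEW → DOK → ALP → JCT → BRV: 23+6+10+21 = 60
KEW → DOK → JCT → BRV: 23+18+21 = 62
KEW → SUM → JCT → BRV: 9+13+21 = 43
KEW → DOK → FIR → BRV: 23+16+24 = 63
The minimum is $43 via KEW → SUM → JCT → BRV.

$43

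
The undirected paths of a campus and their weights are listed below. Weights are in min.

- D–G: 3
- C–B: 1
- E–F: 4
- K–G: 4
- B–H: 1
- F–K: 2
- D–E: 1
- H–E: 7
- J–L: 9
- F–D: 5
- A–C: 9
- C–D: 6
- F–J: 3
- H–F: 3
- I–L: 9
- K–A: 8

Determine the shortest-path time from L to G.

Shortest distances from L:
L: 0
I: 9  (via L)
J: 9  (via L)
F: 12  (via J)
K: 14  (via F)
H: 15  (via F)
B: 16  (via H)
E: 16  (via F)
C: 17  (via B)
D: 17  (via F)
G: 18  (via K)
Shortest route: L–J–F–K–G = 18 min.

18 min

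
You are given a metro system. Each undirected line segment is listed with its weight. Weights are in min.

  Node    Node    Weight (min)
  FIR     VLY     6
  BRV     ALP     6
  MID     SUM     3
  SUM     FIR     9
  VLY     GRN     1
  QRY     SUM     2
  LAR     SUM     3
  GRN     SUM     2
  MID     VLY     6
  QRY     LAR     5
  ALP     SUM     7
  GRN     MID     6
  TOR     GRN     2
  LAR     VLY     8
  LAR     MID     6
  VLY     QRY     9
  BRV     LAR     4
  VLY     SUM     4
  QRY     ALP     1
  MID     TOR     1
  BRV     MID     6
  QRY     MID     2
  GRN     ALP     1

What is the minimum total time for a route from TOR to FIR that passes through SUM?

Best TOR to SUM: TOR–MID–SUM costing 4
Best SUM to FIR: SUM–FIR costing 9
Total via SUM: 4 + 9 = 13 min.

13 min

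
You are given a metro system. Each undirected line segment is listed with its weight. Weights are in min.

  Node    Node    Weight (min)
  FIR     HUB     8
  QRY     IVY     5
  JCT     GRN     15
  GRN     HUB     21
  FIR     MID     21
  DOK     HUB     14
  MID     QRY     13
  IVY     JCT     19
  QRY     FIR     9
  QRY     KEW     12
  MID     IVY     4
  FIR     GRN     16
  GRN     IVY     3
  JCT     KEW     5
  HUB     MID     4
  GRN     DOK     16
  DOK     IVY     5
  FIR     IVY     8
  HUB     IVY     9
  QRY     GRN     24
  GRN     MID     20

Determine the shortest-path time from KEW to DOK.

22 min

Settle nodes by increasing distance from KEW:
KEW: 0
JCT: 5  (via KEW)
QRY: 12  (via KEW)
IVY: 17  (via QRY)
GRN: 20  (via JCT)
FIR: 21  (via QRY)
MID: 21  (via IVY)
DOK: 22  (via IVY)
Shortest route: KEW–QRY–IVY–DOK = 22 min.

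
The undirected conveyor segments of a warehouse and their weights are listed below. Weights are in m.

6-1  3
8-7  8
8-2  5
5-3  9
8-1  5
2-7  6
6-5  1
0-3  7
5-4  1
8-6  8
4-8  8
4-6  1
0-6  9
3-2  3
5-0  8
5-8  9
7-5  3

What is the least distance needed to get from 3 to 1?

13 m

Settle nodes by increasing distance from 3:
3: 0
2: 3  (via 3)
0: 7  (via 3)
8: 8  (via 2)
5: 9  (via 3)
7: 9  (via 2)
4: 10  (via 5)
6: 10  (via 5)
1: 13  (via 8)
Shortest route: 3–2–8–1 = 13 m.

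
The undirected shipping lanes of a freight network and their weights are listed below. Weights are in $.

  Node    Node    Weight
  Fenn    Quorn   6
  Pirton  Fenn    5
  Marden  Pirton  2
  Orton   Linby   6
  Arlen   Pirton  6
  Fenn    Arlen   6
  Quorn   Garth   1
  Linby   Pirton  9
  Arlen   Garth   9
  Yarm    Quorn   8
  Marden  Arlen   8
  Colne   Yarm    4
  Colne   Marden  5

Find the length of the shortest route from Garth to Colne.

$13

Compare a few routes:
Garth → Quorn → Yarm → Colne: 1+8+4 = 13
Garth → Quorn → Fenn → Pirton → Marden → Colne: 1+6+5+2+5 = 19
Cheapest is Garth → Quorn → Yarm → Colne at $13.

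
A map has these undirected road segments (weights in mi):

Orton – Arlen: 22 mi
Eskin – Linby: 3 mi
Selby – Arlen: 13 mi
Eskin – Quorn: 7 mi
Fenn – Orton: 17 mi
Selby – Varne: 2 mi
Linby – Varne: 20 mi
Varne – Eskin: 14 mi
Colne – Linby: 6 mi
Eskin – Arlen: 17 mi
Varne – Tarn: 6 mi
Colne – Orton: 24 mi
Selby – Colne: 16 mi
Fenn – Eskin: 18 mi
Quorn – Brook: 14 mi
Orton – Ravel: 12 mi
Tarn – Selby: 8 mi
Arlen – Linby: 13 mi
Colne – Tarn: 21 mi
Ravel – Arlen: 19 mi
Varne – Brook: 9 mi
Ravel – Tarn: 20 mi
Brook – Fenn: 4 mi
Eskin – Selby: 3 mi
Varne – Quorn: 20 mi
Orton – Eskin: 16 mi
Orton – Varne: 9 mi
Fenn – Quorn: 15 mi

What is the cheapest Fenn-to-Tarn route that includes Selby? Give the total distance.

Shortest Fenn→Selby: Fenn–Brook–Varne–Selby = 15
Best Selby to Tarn: Selby–Tarn costing 8
Total via Selby: 15 + 8 = 23 mi.

23 mi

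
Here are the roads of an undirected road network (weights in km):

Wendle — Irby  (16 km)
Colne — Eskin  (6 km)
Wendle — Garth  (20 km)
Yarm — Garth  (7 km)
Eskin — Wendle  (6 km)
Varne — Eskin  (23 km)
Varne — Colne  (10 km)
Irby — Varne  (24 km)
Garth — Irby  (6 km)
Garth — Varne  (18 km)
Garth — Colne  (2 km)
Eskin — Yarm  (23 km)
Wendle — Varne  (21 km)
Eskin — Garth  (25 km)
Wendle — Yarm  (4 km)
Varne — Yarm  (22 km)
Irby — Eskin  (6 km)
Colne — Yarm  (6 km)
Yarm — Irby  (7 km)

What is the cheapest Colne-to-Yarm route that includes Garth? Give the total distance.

Best Colne to Garth: Colne → Garth costing 2
Best Garth to Yarm: Garth → Yarm costing 7
Total via Garth: 2 + 7 = 9 km.

9 km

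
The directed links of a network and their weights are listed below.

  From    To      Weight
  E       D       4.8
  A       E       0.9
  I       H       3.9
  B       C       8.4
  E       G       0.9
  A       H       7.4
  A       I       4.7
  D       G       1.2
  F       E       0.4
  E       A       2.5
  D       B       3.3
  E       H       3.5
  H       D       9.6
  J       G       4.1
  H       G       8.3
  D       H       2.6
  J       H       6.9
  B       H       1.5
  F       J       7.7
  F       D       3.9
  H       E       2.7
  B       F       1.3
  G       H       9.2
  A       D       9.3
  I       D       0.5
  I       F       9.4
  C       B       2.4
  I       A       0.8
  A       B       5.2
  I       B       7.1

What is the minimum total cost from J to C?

Running Dijkstra from J:
J: 0
G: 4.1  (via J)
H: 6.9  (via J)
E: 9.6  (via H)
A: 12.1  (via E)
D: 14.4  (via E)
I: 16.8  (via A)
B: 17.3  (via A)
F: 18.6  (via B)
C: 25.7  (via B)
Shortest route: J–H–E–A–B–C = 25.7.

25.7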